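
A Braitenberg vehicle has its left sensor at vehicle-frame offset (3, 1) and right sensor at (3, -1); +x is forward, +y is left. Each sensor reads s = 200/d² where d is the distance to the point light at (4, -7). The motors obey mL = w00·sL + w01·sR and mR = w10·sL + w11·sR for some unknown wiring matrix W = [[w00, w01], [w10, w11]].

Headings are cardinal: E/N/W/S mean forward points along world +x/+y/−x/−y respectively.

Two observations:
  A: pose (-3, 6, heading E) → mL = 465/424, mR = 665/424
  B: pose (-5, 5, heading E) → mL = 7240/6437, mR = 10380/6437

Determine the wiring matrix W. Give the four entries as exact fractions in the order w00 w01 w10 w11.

obs A: pose=(-3,6,E) → sL=50/53, sR=5/4, mL=465/424, mR=665/424
obs B: pose=(-5,5,E) → sL=40/41, sR=200/157, mL=7240/6437, mR=10380/6437
sensor matrix S = [[50/53, 5/4], [40/41, 200/157]]; det S = -6050/341161
solve [mL_A; mL_B] = S·[w00; w01] and [mR_A; mR_B] = S·[w10; w11]:
  w00 = 1/2, w01 = 1/2, w10 = 1, w11 = 1/2

1/2 1/2 1 1/2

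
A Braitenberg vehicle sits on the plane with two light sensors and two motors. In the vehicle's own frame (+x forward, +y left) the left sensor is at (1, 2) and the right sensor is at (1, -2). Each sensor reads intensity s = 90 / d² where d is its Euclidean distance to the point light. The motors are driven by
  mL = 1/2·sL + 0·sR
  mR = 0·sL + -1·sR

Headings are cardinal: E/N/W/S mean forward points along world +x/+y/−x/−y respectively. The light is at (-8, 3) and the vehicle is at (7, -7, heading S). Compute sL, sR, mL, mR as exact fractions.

9/41 9/29 9/82 -9/29

left sensor world pos  = (9, -8); dL² = 410
right sensor world pos = (5, -8); dR² = 290
sL = 90/410 = 9/41
sR = 90/290 = 9/29
mL = 1/2·sL + 0·sR = 9/82
mR = 0·sL + -1·sR = -9/29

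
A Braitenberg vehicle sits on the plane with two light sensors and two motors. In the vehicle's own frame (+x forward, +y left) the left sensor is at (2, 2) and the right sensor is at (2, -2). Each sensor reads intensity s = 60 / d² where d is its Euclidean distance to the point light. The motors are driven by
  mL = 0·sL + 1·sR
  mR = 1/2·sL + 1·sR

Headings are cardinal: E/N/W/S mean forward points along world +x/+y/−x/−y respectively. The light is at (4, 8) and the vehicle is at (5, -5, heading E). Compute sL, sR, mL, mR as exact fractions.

6/13 10/39 10/39 19/39

left sensor world pos  = (7, -3); dL² = 130
right sensor world pos = (7, -7); dR² = 234
sL = 60/130 = 6/13
sR = 60/234 = 10/39
mL = 0·sL + 1·sR = 10/39
mR = 1/2·sL + 1·sR = 19/39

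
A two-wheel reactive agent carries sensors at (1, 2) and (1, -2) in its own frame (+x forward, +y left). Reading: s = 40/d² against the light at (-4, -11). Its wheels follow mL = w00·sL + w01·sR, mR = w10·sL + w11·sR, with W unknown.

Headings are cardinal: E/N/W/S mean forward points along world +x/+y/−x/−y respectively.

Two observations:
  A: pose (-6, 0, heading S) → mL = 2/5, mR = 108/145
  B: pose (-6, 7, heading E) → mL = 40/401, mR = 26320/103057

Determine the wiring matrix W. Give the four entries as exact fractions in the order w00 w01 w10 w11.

1 0 1 1

obs A: pose=(-6,0,S) → sL=2/5, sR=10/29, mL=2/5, mR=108/145
obs B: pose=(-6,7,E) → sL=40/401, sR=40/257, mL=40/401, mR=26320/103057
sensor matrix S = [[2/5, 10/29], [40/401, 40/257]]; det S = 83264/2988653
solve [mL_A; mL_B] = S·[w00; w01] and [mR_A; mR_B] = S·[w10; w11]:
  w00 = 1, w01 = 0, w10 = 1, w11 = 1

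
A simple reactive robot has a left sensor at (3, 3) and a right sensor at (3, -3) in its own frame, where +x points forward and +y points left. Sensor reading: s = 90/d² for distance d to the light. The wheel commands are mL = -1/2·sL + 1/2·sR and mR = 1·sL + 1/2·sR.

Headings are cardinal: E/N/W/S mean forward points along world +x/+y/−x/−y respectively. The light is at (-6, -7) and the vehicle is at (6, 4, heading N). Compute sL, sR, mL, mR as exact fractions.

90/277 90/421 -6480/116617 50355/116617

left sensor world pos  = (3, 7); dL² = 277
right sensor world pos = (9, 7); dR² = 421
sL = 90/277 = 90/277
sR = 90/421 = 90/421
mL = -1/2·sL + 1/2·sR = -6480/116617
mR = 1·sL + 1/2·sR = 50355/116617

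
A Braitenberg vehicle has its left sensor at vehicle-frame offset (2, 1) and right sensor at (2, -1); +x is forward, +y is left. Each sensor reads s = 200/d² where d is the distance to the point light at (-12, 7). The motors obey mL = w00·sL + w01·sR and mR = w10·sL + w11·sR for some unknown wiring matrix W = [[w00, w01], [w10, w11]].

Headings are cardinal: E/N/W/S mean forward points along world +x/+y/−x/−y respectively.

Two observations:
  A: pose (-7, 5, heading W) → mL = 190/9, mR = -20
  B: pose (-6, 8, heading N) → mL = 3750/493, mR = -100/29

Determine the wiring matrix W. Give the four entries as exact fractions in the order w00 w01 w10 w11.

1 1/2 0 -1

obs A: pose=(-7,5,W) → sL=100/9, sR=20, mL=190/9, mR=-20
obs B: pose=(-6,8,N) → sL=100/17, sR=100/29, mL=3750/493, mR=-100/29
sensor matrix S = [[100/9, 20], [100/17, 100/29]]; det S = -352000/4437
solve [mL_A; mL_B] = S·[w00; w01] and [mR_A; mR_B] = S·[w10; w11]:
  w00 = 1, w01 = 1/2, w10 = 0, w11 = -1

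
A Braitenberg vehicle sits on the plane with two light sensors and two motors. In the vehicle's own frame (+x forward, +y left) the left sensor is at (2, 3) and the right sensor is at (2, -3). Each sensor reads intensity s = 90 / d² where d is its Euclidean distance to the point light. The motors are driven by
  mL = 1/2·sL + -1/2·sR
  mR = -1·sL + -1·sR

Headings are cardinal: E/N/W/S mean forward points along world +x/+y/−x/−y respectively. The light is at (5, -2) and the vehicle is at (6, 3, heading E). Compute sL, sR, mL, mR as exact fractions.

left sensor world pos  = (8, 6); dL² = 73
right sensor world pos = (8, 0); dR² = 13
sL = 90/73 = 90/73
sR = 90/13 = 90/13
mL = 1/2·sL + -1/2·sR = -2700/949
mR = -1·sL + -1·sR = -7740/949

90/73 90/13 -2700/949 -7740/949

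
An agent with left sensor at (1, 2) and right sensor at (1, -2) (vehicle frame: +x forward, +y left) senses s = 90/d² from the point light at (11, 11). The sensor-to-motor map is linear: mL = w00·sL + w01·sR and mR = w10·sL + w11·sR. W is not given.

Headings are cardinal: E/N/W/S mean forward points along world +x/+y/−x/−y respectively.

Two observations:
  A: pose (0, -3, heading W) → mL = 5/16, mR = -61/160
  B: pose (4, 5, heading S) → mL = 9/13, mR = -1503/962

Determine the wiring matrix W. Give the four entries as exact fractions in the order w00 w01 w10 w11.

obs A: pose=(0,-3,W) → sL=9/40, sR=5/16, mL=5/16, mR=-61/160
obs B: pose=(4,5,S) → sL=45/37, sR=9/13, mL=9/13, mR=-1503/962
sensor matrix S = [[9/40, 5/16], [45/37, 9/13]]; det S = -8631/38480
solve [mL_A; mL_B] = S·[w00; w01] and [mR_A; mR_B] = S·[w10; w11]:
  w00 = 0, w01 = 1, w10 = -1, w11 = -1/2

0 1 -1 -1/2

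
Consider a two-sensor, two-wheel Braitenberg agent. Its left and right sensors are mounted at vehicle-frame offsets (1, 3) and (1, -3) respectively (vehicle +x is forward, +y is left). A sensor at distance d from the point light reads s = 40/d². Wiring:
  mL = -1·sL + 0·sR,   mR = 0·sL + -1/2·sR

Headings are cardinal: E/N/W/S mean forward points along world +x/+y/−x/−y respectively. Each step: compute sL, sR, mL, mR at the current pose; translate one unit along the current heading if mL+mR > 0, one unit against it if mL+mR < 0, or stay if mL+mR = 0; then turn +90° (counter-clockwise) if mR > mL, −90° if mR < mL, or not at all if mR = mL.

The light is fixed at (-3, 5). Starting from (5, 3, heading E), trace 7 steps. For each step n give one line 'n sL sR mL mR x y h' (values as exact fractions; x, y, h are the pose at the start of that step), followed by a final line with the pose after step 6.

0 20/41 20/53 -20/41 -10/53 5 3 E
1 40/17 40/101 -40/17 -20/101 4 3 N
2 5/9 10/9 -5/9 -5/9 4 2 W
3 8/17 40/49 -8/17 -20/49 5 2 W
4 1/4 10/13 -1/4 -5/13 6 2 S
5 40/89 8/13 -40/89 -4/13 6 3 W
6 20/89 20/29 -20/89 -10/29 7 3 S
final 7 4 W

n=0: pose=(5,3,E); sL=20/41, sR=20/53; mL=-20/41, mR=-10/53; mL+mR=-1470/2173 → advance -1; mR−mL=650/2173 → turn +1·90°
n=1: pose=(4,3,N); sL=40/17, sR=40/101; mL=-40/17, mR=-20/101; mL+mR=-4380/1717 → advance -1; mR−mL=3700/1717 → turn +1·90°
n=2: pose=(4,2,W); sL=5/9, sR=10/9; mL=-5/9, mR=-5/9; mL+mR=-10/9 → advance -1; mR−mL=0 → turn +0·90°
n=3: pose=(5,2,W); sL=8/17, sR=40/49; mL=-8/17, mR=-20/49; mL+mR=-732/833 → advance -1; mR−mL=52/833 → turn +1·90°
n=4: pose=(6,2,S); sL=1/4, sR=10/13; mL=-1/4, mR=-5/13; mL+mR=-33/52 → advance -1; mR−mL=-7/52 → turn -1·90°
n=5: pose=(6,3,W); sL=40/89, sR=8/13; mL=-40/89, mR=-4/13; mL+mR=-876/1157 → advance -1; mR−mL=164/1157 → turn +1·90°
n=6: pose=(7,3,S); sL=20/89, sR=20/29; mL=-20/89, mR=-10/29; mL+mR=-1470/2581 → advance -1; mR−mL=-310/2581 → turn -1·90°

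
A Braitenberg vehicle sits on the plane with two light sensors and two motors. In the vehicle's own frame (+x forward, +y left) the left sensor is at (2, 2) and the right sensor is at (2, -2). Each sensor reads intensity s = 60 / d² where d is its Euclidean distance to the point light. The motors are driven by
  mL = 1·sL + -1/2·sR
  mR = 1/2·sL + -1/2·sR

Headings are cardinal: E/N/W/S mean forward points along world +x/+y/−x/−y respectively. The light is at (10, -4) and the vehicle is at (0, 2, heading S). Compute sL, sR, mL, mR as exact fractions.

left sensor world pos  = (2, 0); dL² = 80
right sensor world pos = (-2, 0); dR² = 160
sL = 60/80 = 3/4
sR = 60/160 = 3/8
mL = 1·sL + -1/2·sR = 9/16
mR = 1/2·sL + -1/2·sR = 3/16

3/4 3/8 9/16 3/16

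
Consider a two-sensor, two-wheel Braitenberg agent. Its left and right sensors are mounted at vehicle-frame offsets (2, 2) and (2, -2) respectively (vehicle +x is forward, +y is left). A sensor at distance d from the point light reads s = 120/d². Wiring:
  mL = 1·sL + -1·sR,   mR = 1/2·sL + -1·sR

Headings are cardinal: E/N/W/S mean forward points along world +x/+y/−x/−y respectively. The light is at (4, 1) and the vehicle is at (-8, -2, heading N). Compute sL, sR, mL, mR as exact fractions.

120/197 120/101 -11520/19897 -17580/19897

left sensor world pos  = (-10, 0); dL² = 197
right sensor world pos = (-6, 0); dR² = 101
sL = 120/197 = 120/197
sR = 120/101 = 120/101
mL = 1·sL + -1·sR = -11520/19897
mR = 1/2·sL + -1·sR = -17580/19897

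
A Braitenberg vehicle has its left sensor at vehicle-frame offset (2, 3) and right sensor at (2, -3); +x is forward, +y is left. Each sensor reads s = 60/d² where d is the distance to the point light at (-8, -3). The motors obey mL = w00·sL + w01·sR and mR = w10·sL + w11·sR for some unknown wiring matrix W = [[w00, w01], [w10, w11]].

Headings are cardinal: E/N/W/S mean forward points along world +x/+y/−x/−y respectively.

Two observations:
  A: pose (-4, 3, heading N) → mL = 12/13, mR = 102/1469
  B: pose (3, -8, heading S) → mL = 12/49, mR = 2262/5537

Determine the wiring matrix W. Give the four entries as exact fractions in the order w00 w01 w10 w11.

obs A: pose=(-4,3,N) → sL=12/13, sR=60/113, mL=12/13, mR=102/1469
obs B: pose=(3,-8,S) → sL=12/49, sR=60/113, mL=12/49, mR=2262/5537
sensor matrix S = [[12/13, 60/113], [12/49, 60/113]]; det S = 25920/71981
solve [mL_A; mL_B] = S·[w00; w01] and [mR_A; mR_B] = S·[w10; w11]:
  w00 = 1, w01 = 0, w10 = -1/2, w11 = 1

1 0 -1/2 1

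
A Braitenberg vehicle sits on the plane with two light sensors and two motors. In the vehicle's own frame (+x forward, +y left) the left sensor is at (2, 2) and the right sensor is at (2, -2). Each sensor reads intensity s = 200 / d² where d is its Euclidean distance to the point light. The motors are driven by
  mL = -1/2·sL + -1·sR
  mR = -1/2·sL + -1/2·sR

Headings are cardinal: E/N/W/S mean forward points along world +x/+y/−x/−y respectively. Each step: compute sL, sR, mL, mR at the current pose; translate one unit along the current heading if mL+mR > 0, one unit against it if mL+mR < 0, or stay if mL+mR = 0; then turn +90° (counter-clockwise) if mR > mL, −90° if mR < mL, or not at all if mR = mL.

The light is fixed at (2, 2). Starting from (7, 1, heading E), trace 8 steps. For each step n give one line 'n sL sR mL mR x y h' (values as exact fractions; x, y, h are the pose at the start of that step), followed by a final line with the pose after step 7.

n=0: pose=(7,1,E); sL=4, sR=100/29; mL=-158/29, mR=-108/29; mL+mR=-266/29 → advance -1; mR−mL=50/29 → turn +1·90°
n=1: pose=(6,1,N); sL=40, sR=200/37; mL=-940/37, mR=-840/37; mL+mR=-1780/37 → advance -1; mR−mL=100/37 → turn +1·90°
n=2: pose=(6,0,W); sL=10, sR=50; mL=-55, mR=-30; mL+mR=-85 → advance -1; mR−mL=25 → turn +1·90°
n=3: pose=(7,0,S); sL=40/13, sR=8; mL=-124/13, mR=-72/13; mL+mR=-196/13 → advance -1; mR−mL=4 → turn +1·90°
n=4: pose=(7,1,E); sL=4, sR=100/29; mL=-158/29, mR=-108/29; mL+mR=-266/29 → advance -1; mR−mL=50/29 → turn +1·90°
n=5: pose=(6,1,N); sL=40, sR=200/37; mL=-940/37, mR=-840/37; mL+mR=-1780/37 → advance -1; mR−mL=100/37 → turn +1·90°
n=6: pose=(6,0,W); sL=10, sR=50; mL=-55, mR=-30; mL+mR=-85 → advance -1; mR−mL=25 → turn +1·90°
n=7: pose=(7,0,S); sL=40/13, sR=8; mL=-124/13, mR=-72/13; mL+mR=-196/13 → advance -1; mR−mL=4 → turn +1·90°

0 4 100/29 -158/29 -108/29 7 1 E
1 40 200/37 -940/37 -840/37 6 1 N
2 10 50 -55 -30 6 0 W
3 40/13 8 -124/13 -72/13 7 0 S
4 4 100/29 -158/29 -108/29 7 1 E
5 40 200/37 -940/37 -840/37 6 1 N
6 10 50 -55 -30 6 0 W
7 40/13 8 -124/13 -72/13 7 0 S
final 7 1 E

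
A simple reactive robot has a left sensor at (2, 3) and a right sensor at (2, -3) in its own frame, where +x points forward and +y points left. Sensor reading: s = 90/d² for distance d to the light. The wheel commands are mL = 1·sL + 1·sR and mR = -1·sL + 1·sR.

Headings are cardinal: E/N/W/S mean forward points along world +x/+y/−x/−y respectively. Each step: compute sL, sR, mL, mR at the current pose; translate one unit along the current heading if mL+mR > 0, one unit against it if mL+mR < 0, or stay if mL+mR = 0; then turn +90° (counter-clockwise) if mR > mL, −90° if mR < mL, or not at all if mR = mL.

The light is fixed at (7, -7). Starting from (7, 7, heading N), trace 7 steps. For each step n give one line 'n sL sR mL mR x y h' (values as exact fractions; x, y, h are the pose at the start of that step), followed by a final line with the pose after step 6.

0 18/53 18/53 36/53 0 7 7 N
1 45/164 45/74 5355/6068 2025/6068 7 8 E
2 18/37 90/173 6444/6401 216/6401 8 8 S
3 45/61 9/29 1854/1769 -756/1769 8 7 W
4 18/53 18/53 36/53 0 7 7 N
5 45/164 45/74 5355/6068 2025/6068 7 8 E
6 18/37 90/173 6444/6401 216/6401 8 8 S
final 8 7 W

n=0: pose=(7,7,N); sL=18/53, sR=18/53; mL=36/53, mR=0; mL+mR=36/53 → advance +1; mR−mL=-36/53 → turn -1·90°
n=1: pose=(7,8,E); sL=45/164, sR=45/74; mL=5355/6068, mR=2025/6068; mL+mR=45/37 → advance +1; mR−mL=-45/82 → turn -1·90°
n=2: pose=(8,8,S); sL=18/37, sR=90/173; mL=6444/6401, mR=216/6401; mL+mR=180/173 → advance +1; mR−mL=-36/37 → turn -1·90°
n=3: pose=(8,7,W); sL=45/61, sR=9/29; mL=1854/1769, mR=-756/1769; mL+mR=18/29 → advance +1; mR−mL=-90/61 → turn -1·90°
n=4: pose=(7,7,N); sL=18/53, sR=18/53; mL=36/53, mR=0; mL+mR=36/53 → advance +1; mR−mL=-36/53 → turn -1·90°
n=5: pose=(7,8,E); sL=45/164, sR=45/74; mL=5355/6068, mR=2025/6068; mL+mR=45/37 → advance +1; mR−mL=-45/82 → turn -1·90°
n=6: pose=(8,8,S); sL=18/37, sR=90/173; mL=6444/6401, mR=216/6401; mL+mR=180/173 → advance +1; mR−mL=-36/37 → turn -1·90°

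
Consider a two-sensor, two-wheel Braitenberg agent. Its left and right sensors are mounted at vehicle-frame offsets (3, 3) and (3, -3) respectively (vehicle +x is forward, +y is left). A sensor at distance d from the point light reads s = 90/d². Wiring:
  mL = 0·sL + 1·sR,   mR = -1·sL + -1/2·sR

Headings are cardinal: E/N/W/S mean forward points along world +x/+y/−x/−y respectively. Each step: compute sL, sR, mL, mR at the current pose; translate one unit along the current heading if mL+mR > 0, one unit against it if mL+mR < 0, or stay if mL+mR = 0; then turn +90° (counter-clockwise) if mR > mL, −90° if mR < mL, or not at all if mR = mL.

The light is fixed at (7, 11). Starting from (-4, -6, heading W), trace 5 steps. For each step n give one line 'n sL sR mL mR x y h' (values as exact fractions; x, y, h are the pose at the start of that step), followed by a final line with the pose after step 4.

n=0: pose=(-4,-6,W); sL=45/298, sR=45/196; mL=45/196, mR=-15525/58408; mL+mR=-2115/58408 → advance -1; mR−mL=-28935/58408 → turn -1·90°
n=1: pose=(-3,-6,N); sL=18/73, sR=18/49; mL=18/49, mR=-1539/3577; mL+mR=-225/3577 → advance -1; mR−mL=-2853/3577 → turn -1·90°
n=2: pose=(-3,-7,E); sL=45/137, sR=9/49; mL=9/49, mR=-5643/13426; mL+mR=-3177/13426 → advance -1; mR−mL=-8109/13426 → turn -1·90°
n=3: pose=(-4,-7,S); sL=18/101, sR=90/637; mL=90/637, mR=-16011/64337; mL+mR=-6921/64337 → advance -1; mR−mL=-25101/64337 → turn -1·90°
n=4: pose=(-4,-6,W); sL=45/298, sR=45/196; mL=45/196, mR=-15525/58408; mL+mR=-2115/58408 → advance -1; mR−mL=-28935/58408 → turn -1·90°

0 45/298 45/196 45/196 -15525/58408 -4 -6 W
1 18/73 18/49 18/49 -1539/3577 -3 -6 N
2 45/137 9/49 9/49 -5643/13426 -3 -7 E
3 18/101 90/637 90/637 -16011/64337 -4 -7 S
4 45/298 45/196 45/196 -15525/58408 -4 -6 W
final -3 -6 N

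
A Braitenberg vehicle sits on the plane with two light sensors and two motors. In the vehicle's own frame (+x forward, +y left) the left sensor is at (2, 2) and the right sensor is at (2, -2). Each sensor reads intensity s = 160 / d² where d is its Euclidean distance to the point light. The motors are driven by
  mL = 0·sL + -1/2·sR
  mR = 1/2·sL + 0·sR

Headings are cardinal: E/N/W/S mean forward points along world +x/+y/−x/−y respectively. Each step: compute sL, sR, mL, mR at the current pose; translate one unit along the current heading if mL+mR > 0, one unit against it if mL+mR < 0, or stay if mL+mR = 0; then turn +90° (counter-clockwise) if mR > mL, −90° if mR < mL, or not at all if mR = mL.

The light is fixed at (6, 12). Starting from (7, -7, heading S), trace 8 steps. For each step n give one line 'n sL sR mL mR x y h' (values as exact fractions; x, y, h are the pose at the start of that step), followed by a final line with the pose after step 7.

n=0: pose=(7,-7,S); sL=16/45, sR=80/221; mL=-40/221, mR=8/45; mL+mR=-32/9945 → advance -1; mR−mL=3568/9945 → turn +1·90°
n=1: pose=(7,-6,E); sL=32/53, sR=160/409; mL=-80/409, mR=16/53; mL+mR=2304/21677 → advance +1; mR−mL=10784/21677 → turn +1·90°
n=2: pose=(8,-6,N); sL=5/8, sR=10/17; mL=-5/17, mR=5/16; mL+mR=5/272 → advance +1; mR−mL=165/272 → turn +1·90°
n=3: pose=(8,-5,W); sL=160/361, sR=32/45; mL=-16/45, mR=80/361; mL+mR=-2176/16245 → advance -1; mR−mL=9376/16245 → turn +1·90°
n=4: pose=(9,-5,S); sL=80/193, sR=80/181; mL=-40/181, mR=40/193; mL+mR=-480/34933 → advance -1; mR−mL=14960/34933 → turn +1·90°
n=5: pose=(9,-4,E); sL=160/221, sR=160/349; mL=-80/349, mR=80/221; mL+mR=10240/77129 → advance +1; mR−mL=45600/77129 → turn +1·90°
n=6: pose=(10,-4,N); sL=4/5, sR=20/29; mL=-10/29, mR=2/5; mL+mR=8/145 → advance +1; mR−mL=108/145 → turn +1·90°
n=7: pose=(10,-3,W); sL=160/293, sR=160/173; mL=-80/173, mR=80/293; mL+mR=-9600/50689 → advance -1; mR−mL=37280/50689 → turn +1·90°

0 16/45 80/221 -40/221 8/45 7 -7 S
1 32/53 160/409 -80/409 16/53 7 -6 E
2 5/8 10/17 -5/17 5/16 8 -6 N
3 160/361 32/45 -16/45 80/361 8 -5 W
4 80/193 80/181 -40/181 40/193 9 -5 S
5 160/221 160/349 -80/349 80/221 9 -4 E
6 4/5 20/29 -10/29 2/5 10 -4 N
7 160/293 160/173 -80/173 80/293 10 -3 W
final 11 -3 S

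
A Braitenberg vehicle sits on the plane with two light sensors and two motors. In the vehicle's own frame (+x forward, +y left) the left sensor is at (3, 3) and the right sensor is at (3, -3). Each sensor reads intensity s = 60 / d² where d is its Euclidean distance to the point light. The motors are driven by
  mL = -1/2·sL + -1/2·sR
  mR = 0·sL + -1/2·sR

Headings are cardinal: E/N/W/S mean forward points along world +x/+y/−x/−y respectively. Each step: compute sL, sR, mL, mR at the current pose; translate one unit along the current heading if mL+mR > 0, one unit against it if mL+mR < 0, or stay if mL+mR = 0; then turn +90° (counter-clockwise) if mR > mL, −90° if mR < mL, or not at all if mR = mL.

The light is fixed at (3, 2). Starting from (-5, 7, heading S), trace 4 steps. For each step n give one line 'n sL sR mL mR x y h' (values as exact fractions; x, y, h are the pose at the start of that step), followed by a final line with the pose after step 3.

0 60/29 12/25 -924/725 -6/25 -5 7 S
1 30/53 30/17 -1050/901 -15/17 -5 8 E
2 4/15 20/39 -76/195 -10/39 -6 8 N
3 15/37 15/52 -1335/3848 -15/104 -6 7 W
final -5 7 S

n=0: pose=(-5,7,S); sL=60/29, sR=12/25; mL=-924/725, mR=-6/25; mL+mR=-1098/725 → advance -1; mR−mL=30/29 → turn +1·90°
n=1: pose=(-5,8,E); sL=30/53, sR=30/17; mL=-1050/901, mR=-15/17; mL+mR=-1845/901 → advance -1; mR−mL=15/53 → turn +1·90°
n=2: pose=(-6,8,N); sL=4/15, sR=20/39; mL=-76/195, mR=-10/39; mL+mR=-42/65 → advance -1; mR−mL=2/15 → turn +1·90°
n=3: pose=(-6,7,W); sL=15/37, sR=15/52; mL=-1335/3848, mR=-15/104; mL+mR=-945/1924 → advance -1; mR−mL=15/74 → turn +1·90°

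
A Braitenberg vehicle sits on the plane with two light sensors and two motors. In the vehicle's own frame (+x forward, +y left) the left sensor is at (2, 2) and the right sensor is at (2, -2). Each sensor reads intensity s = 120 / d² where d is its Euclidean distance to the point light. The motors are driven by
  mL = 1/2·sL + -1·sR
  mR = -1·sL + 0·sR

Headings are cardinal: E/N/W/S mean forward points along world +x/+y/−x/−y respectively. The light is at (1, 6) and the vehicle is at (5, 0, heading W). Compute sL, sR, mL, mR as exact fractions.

30/17 6 -87/17 -30/17

left sensor world pos  = (3, -2); dL² = 68
right sensor world pos = (3, 2); dR² = 20
sL = 120/68 = 30/17
sR = 120/20 = 6
mL = 1/2·sL + -1·sR = -87/17
mR = -1·sL + 0·sR = -30/17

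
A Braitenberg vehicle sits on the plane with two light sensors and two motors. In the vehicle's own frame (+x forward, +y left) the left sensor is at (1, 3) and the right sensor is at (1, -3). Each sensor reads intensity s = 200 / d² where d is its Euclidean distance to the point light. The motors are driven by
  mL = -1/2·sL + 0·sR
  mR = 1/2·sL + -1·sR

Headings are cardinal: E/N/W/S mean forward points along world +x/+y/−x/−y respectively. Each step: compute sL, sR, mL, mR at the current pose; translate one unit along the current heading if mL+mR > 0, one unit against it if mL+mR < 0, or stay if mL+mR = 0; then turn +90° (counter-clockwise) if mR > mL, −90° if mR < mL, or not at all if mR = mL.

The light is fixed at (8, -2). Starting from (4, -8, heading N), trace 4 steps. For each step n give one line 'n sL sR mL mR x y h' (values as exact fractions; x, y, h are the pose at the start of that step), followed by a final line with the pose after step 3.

0 100/37 100/13 -50/37 -3050/481 4 -8 N
1 8 200/109 -4 236/109 4 -9 E
2 2 5 -1 -4 3 -9 N
3 200/41 200/137 -100/41 5500/5617 3 -10 E
final 2 -10 N

n=0: pose=(4,-8,N); sL=100/37, sR=100/13; mL=-50/37, mR=-3050/481; mL+mR=-100/13 → advance -1; mR−mL=-2400/481 → turn -1·90°
n=1: pose=(4,-9,E); sL=8, sR=200/109; mL=-4, mR=236/109; mL+mR=-200/109 → advance -1; mR−mL=672/109 → turn +1·90°
n=2: pose=(3,-9,N); sL=2, sR=5; mL=-1, mR=-4; mL+mR=-5 → advance -1; mR−mL=-3 → turn -1·90°
n=3: pose=(3,-10,E); sL=200/41, sR=200/137; mL=-100/41, mR=5500/5617; mL+mR=-200/137 → advance -1; mR−mL=19200/5617 → turn +1·90°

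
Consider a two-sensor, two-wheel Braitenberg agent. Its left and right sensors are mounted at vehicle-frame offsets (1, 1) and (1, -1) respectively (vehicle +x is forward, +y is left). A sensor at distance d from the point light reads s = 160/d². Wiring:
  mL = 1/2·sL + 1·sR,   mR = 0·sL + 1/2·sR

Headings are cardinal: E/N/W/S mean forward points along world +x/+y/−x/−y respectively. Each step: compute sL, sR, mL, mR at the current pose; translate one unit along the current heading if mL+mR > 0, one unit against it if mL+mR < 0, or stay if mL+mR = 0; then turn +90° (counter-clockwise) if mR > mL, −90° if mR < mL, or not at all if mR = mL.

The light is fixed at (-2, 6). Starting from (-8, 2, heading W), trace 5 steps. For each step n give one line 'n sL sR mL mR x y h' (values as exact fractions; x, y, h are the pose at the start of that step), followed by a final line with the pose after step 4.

0 80/37 80/29 4120/1073 40/29 -8 2 W
1 160/73 32/9 3056/657 16/9 -9 2 N
2 4 40/13 66/13 20/13 -9 3 E
3 160/41 32/13 2352/533 16/13 -8 3 S
4 80/37 80/29 4120/1073 40/29 -8 2 W
final -9 2 N

n=0: pose=(-8,2,W); sL=80/37, sR=80/29; mL=4120/1073, mR=40/29; mL+mR=5600/1073 → advance +1; mR−mL=-2640/1073 → turn -1·90°
n=1: pose=(-9,2,N); sL=160/73, sR=32/9; mL=3056/657, mR=16/9; mL+mR=1408/219 → advance +1; mR−mL=-1888/657 → turn -1·90°
n=2: pose=(-9,3,E); sL=4, sR=40/13; mL=66/13, mR=20/13; mL+mR=86/13 → advance +1; mR−mL=-46/13 → turn -1·90°
n=3: pose=(-8,3,S); sL=160/41, sR=32/13; mL=2352/533, mR=16/13; mL+mR=3008/533 → advance +1; mR−mL=-1696/533 → turn -1·90°
n=4: pose=(-8,2,W); sL=80/37, sR=80/29; mL=4120/1073, mR=40/29; mL+mR=5600/1073 → advance +1; mR−mL=-2640/1073 → turn -1·90°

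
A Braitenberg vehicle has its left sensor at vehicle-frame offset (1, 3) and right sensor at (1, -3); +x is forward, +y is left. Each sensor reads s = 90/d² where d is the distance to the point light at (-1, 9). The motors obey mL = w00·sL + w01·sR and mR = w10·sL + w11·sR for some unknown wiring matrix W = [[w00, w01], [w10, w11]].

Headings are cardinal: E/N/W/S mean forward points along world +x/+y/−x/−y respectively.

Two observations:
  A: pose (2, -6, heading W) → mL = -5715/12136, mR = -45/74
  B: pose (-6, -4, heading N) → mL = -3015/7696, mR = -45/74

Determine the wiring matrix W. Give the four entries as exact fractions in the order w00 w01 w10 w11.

1/2 -1 0 -1

obs A: pose=(2,-6,W) → sL=45/164, sR=45/74, mL=-5715/12136, mR=-45/74
obs B: pose=(-6,-4,N) → sL=45/104, sR=45/74, mL=-3015/7696, mR=-45/74
sensor matrix S = [[45/164, 45/74], [45/104, 45/74]]; det S = -30375/315536
solve [mL_A; mL_B] = S·[w00; w01] and [mR_A; mR_B] = S·[w10; w11]:
  w00 = 1/2, w01 = -1, w10 = 0, w11 = -1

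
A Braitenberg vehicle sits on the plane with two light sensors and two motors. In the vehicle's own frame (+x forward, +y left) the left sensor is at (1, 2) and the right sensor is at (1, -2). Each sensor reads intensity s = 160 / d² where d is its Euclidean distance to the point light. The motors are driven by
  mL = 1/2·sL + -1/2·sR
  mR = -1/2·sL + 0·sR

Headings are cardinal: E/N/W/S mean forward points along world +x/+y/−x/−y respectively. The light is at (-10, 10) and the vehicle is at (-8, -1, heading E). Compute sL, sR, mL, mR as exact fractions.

16/9 80/89 352/801 -8/9

left sensor world pos  = (-7, 1); dL² = 90
right sensor world pos = (-7, -3); dR² = 178
sL = 160/90 = 16/9
sR = 160/178 = 80/89
mL = 1/2·sL + -1/2·sR = 352/801
mR = -1/2·sL + 0·sR = -8/9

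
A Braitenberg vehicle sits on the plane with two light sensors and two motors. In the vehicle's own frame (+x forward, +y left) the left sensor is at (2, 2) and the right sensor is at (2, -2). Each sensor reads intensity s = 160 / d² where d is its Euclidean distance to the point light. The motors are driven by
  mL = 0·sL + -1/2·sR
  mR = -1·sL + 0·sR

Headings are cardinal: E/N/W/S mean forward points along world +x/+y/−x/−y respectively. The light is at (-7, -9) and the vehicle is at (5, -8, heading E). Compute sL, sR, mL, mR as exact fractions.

left sensor world pos  = (7, -6); dL² = 205
right sensor world pos = (7, -10); dR² = 197
sL = 160/205 = 32/41
sR = 160/197 = 160/197
mL = 0·sL + -1/2·sR = -80/197
mR = -1·sL + 0·sR = -32/41

32/41 160/197 -80/197 -32/41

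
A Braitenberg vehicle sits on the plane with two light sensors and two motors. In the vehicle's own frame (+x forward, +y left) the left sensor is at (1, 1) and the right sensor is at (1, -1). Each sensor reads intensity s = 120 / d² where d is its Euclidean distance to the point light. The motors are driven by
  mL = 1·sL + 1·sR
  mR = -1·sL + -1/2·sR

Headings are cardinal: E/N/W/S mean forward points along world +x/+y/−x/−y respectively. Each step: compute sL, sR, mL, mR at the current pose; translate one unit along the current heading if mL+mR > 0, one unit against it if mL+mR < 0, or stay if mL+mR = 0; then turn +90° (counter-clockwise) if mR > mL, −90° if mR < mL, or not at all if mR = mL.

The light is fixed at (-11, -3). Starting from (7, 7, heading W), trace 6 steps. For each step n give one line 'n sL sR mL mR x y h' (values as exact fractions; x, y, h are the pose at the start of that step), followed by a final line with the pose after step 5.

n=0: pose=(7,7,W); sL=12/37, sR=12/41; mL=936/1517, mR=-714/1517; mL+mR=6/41 → advance +1; mR−mL=-1650/1517 → turn -1·90°
n=1: pose=(6,7,N); sL=120/377, sR=24/89; mL=19728/33553, mR=-15204/33553; mL+mR=12/89 → advance +1; mR−mL=-34932/33553 → turn -1·90°
n=2: pose=(6,8,E); sL=10/39, sR=15/53; mL=1115/2067, mR=-1645/4134; mL+mR=15/106 → advance +1; mR−mL=-3875/4134 → turn -1·90°
n=3: pose=(7,8,S); sL=120/461, sR=120/389; mL=102000/179329, mR=-74340/179329; mL+mR=60/389 → advance +1; mR−mL=-176340/179329 → turn -1·90°
n=4: pose=(7,7,W); sL=12/37, sR=12/41; mL=936/1517, mR=-714/1517; mL+mR=6/41 → advance +1; mR−mL=-1650/1517 → turn -1·90°
n=5: pose=(6,7,N); sL=120/377, sR=24/89; mL=19728/33553, mR=-15204/33553; mL+mR=12/89 → advance +1; mR−mL=-34932/33553 → turn -1·90°

0 12/37 12/41 936/1517 -714/1517 7 7 W
1 120/377 24/89 19728/33553 -15204/33553 6 7 N
2 10/39 15/53 1115/2067 -1645/4134 6 8 E
3 120/461 120/389 102000/179329 -74340/179329 7 8 S
4 12/37 12/41 936/1517 -714/1517 7 7 W
5 120/377 24/89 19728/33553 -15204/33553 6 7 N
final 6 8 E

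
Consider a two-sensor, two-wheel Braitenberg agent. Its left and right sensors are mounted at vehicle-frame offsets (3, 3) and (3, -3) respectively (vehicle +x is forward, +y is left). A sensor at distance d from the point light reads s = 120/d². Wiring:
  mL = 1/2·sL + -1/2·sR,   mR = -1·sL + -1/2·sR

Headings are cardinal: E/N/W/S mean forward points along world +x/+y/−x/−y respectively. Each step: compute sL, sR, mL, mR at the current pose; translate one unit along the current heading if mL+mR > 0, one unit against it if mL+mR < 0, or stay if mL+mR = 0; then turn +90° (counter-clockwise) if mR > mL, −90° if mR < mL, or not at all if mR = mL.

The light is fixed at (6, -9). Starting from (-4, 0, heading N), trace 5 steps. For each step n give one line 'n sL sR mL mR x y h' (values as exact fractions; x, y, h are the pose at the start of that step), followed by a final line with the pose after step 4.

0 120/313 120/193 -7200/60409 -41940/60409 -4 0 N
1 12/17 60/37 -288/629 -954/629 -4 -1 E
2 120/89 120/221 7920/19669 -31860/19669 -5 -1 S
3 15/29 6/17 81/986 -342/493 -5 0 W
4 120/313 120/193 -7200/60409 -41940/60409 -4 0 N
final -4 -1 E

n=0: pose=(-4,0,N); sL=120/313, sR=120/193; mL=-7200/60409, mR=-41940/60409; mL+mR=-49140/60409 → advance -1; mR−mL=-180/313 → turn -1·90°
n=1: pose=(-4,-1,E); sL=12/17, sR=60/37; mL=-288/629, mR=-954/629; mL+mR=-1242/629 → advance -1; mR−mL=-18/17 → turn -1·90°
n=2: pose=(-5,-1,S); sL=120/89, sR=120/221; mL=7920/19669, mR=-31860/19669; mL+mR=-23940/19669 → advance -1; mR−mL=-180/89 → turn -1·90°
n=3: pose=(-5,0,W); sL=15/29, sR=6/17; mL=81/986, mR=-342/493; mL+mR=-603/986 → advance -1; mR−mL=-45/58 → turn -1·90°
n=4: pose=(-4,0,N); sL=120/313, sR=120/193; mL=-7200/60409, mR=-41940/60409; mL+mR=-49140/60409 → advance -1; mR−mL=-180/313 → turn -1·90°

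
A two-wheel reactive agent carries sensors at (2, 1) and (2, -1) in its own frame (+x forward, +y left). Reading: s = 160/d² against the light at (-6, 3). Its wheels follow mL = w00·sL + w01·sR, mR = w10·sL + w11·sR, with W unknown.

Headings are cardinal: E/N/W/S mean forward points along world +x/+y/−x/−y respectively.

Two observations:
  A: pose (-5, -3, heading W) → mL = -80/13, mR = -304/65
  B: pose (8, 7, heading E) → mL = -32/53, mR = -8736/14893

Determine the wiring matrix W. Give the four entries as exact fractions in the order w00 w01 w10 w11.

0 -1 -1/2 -1/2

obs A: pose=(-5,-3,W) → sL=16/5, sR=80/13, mL=-80/13, mR=-304/65
obs B: pose=(8,7,E) → sL=160/281, sR=32/53, mL=-32/53, mR=-8736/14893
sensor matrix S = [[16/5, 80/13], [160/281, 32/53]]; det S = -1521664/968045
solve [mL_A; mL_B] = S·[w00; w01] and [mR_A; mR_B] = S·[w10; w11]:
  w00 = 0, w01 = -1, w10 = -1/2, w11 = -1/2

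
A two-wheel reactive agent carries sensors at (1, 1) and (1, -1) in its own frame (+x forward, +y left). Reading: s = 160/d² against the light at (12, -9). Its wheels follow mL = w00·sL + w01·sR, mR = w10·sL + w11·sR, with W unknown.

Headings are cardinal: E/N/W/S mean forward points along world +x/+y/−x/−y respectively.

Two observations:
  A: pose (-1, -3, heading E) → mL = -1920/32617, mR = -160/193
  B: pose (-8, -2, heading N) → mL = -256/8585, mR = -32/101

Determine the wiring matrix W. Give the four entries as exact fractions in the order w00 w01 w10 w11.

obs A: pose=(-1,-3,E) → sL=160/193, sR=160/169, mL=-1920/32617, mR=-160/193
obs B: pose=(-8,-2,N) → sL=32/101, sR=32/85, mL=-256/8585, mR=-32/101
sensor matrix S = [[160/193, 160/169], [32/101, 32/85]]; det S = 679936/56003389
solve [mL_A; mL_B] = S·[w00; w01] and [mR_A; mR_B] = S·[w10; w11]:
  w00 = 1/2, w01 = -1/2, w10 = -1, w11 = 0

1/2 -1/2 -1 0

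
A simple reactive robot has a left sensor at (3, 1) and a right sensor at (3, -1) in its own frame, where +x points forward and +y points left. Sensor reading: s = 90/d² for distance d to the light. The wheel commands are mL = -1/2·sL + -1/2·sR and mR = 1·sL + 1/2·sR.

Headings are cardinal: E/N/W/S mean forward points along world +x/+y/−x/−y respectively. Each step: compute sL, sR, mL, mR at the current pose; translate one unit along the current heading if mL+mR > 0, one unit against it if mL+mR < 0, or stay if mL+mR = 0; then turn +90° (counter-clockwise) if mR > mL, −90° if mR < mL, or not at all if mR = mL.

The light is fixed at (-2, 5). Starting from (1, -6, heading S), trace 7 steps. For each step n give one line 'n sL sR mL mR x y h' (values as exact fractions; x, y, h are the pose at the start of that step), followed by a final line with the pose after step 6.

n=0: pose=(1,-6,S); sL=45/106, sR=9/20; mL=-927/2120, mR=1377/2120; mL+mR=45/212 → advance +1; mR−mL=288/265 → turn +1·90°
n=1: pose=(1,-7,E); sL=90/157, sR=18/41; mL=-3258/6437, mR=5103/6437; mL+mR=45/157 → advance +1; mR−mL=8361/6437 → turn +1·90°
n=2: pose=(2,-7,N); sL=1, sR=45/53; mL=-49/53, mR=151/106; mL+mR=1/2 → advance +1; mR−mL=249/106 → turn +1·90°
n=3: pose=(2,-6,W); sL=18/29, sR=90/101; mL=-2214/2929, mR=3123/2929; mL+mR=9/29 → advance +1; mR−mL=5337/2929 → turn +1·90°
n=4: pose=(1,-6,S); sL=45/106, sR=9/20; mL=-927/2120, mR=1377/2120; mL+mR=45/212 → advance +1; mR−mL=288/265 → turn +1·90°
n=5: pose=(1,-7,E); sL=90/157, sR=18/41; mL=-3258/6437, mR=5103/6437; mL+mR=45/157 → advance +1; mR−mL=8361/6437 → turn +1·90°
n=6: pose=(2,-7,N); sL=1, sR=45/53; mL=-49/53, mR=151/106; mL+mR=1/2 → advance +1; mR−mL=249/106 → turn +1·90°

0 45/106 9/20 -927/2120 1377/2120 1 -6 S
1 90/157 18/41 -3258/6437 5103/6437 1 -7 E
2 1 45/53 -49/53 151/106 2 -7 N
3 18/29 90/101 -2214/2929 3123/2929 2 -6 W
4 45/106 9/20 -927/2120 1377/2120 1 -6 S
5 90/157 18/41 -3258/6437 5103/6437 1 -7 E
6 1 45/53 -49/53 151/106 2 -7 N
final 2 -6 W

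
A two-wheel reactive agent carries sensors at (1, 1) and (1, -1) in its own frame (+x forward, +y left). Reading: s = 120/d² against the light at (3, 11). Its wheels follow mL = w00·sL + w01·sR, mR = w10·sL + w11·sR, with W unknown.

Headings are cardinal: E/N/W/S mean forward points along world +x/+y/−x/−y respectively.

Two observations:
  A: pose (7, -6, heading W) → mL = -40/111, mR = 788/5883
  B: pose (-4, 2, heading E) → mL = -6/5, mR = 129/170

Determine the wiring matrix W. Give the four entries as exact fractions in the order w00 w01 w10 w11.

obs A: pose=(7,-6,W) → sL=40/111, sR=24/53, mL=-40/111, mR=788/5883
obs B: pose=(-4,2,E) → sL=6/5, sR=15/17, mL=-6/5, mR=129/170
sensor matrix S = [[40/111, 24/53], [6/5, 15/17]]; det S = -37576/166685
solve [mL_A; mL_B] = S·[w00; w01] and [mR_A; mR_B] = S·[w10; w11]:
  w00 = -1, w01 = 0, w10 = 1, w11 = -1/2

-1 0 1 -1/2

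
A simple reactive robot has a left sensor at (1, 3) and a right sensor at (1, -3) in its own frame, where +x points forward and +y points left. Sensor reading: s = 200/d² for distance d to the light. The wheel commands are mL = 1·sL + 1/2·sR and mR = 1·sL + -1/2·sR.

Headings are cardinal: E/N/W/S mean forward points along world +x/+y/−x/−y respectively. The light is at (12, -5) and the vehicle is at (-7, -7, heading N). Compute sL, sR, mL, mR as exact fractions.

40/97 200/257 19980/24929 580/24929

left sensor world pos  = (-10, -6); dL² = 485
right sensor world pos = (-4, -6); dR² = 257
sL = 200/485 = 40/97
sR = 200/257 = 200/257
mL = 1·sL + 1/2·sR = 19980/24929
mR = 1·sL + -1/2·sR = 580/24929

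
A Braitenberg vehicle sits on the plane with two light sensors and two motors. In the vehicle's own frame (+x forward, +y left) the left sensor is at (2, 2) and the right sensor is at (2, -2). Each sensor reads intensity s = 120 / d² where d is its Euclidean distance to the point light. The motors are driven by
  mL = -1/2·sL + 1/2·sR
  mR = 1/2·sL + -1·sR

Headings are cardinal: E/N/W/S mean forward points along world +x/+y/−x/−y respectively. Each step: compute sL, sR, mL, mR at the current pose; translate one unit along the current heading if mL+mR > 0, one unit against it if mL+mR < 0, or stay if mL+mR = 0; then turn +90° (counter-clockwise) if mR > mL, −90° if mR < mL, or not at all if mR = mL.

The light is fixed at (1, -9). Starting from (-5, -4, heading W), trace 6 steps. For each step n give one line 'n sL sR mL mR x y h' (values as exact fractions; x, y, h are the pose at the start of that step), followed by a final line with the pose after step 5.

n=0: pose=(-5,-4,W); sL=120/73, sR=120/113; mL=-2400/8249, mR=-1980/8249; mL+mR=-60/113 → advance -1; mR−mL=420/8249 → turn +1·90°
n=1: pose=(-4,-4,S); sL=20/3, sR=60/29; mL=-200/87, mR=110/87; mL+mR=-30/29 → advance -1; mR−mL=310/87 → turn +1·90°
n=2: pose=(-4,-3,E); sL=120/73, sR=24/5; mL=576/365, mR=-1452/365; mL+mR=-12/5 → advance -1; mR−mL=-2028/365 → turn -1·90°
n=3: pose=(-5,-3,S); sL=15/4, sR=3/2; mL=-9/8, mR=3/8; mL+mR=-3/4 → advance -1; mR−mL=3/2 → turn +1·90°
n=4: pose=(-5,-2,E); sL=120/97, sR=120/41; mL=3360/3977, mR=-9180/3977; mL+mR=-60/41 → advance -1; mR−mL=-12540/3977 → turn -1·90°
n=5: pose=(-6,-2,S); sL=12/5, sR=60/53; mL=-168/265, mR=18/265; mL+mR=-30/53 → advance -1; mR−mL=186/265 → turn +1·90°

0 120/73 120/113 -2400/8249 -1980/8249 -5 -4 W
1 20/3 60/29 -200/87 110/87 -4 -4 S
2 120/73 24/5 576/365 -1452/365 -4 -3 E
3 15/4 3/2 -9/8 3/8 -5 -3 S
4 120/97 120/41 3360/3977 -9180/3977 -5 -2 E
5 12/5 60/53 -168/265 18/265 -6 -2 S
final -6 -1 E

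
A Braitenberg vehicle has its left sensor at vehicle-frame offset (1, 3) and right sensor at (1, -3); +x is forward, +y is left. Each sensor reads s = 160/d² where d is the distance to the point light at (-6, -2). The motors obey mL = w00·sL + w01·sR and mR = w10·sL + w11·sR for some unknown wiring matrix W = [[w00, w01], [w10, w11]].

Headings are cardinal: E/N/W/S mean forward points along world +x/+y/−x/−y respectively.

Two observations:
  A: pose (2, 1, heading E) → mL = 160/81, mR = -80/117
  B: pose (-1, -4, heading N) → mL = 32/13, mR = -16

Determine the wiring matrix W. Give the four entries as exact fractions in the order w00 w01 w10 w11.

obs A: pose=(2,1,E) → sL=160/117, sR=160/81, mL=160/81, mR=-80/117
obs B: pose=(-1,-4,N) → sL=32, sR=32/13, mL=32/13, mR=-16
sensor matrix S = [[160/117, 160/81], [32, 32/13]]; det S = -819200/13689
solve [mL_A; mL_B] = S·[w00; w01] and [mR_A; mR_B] = S·[w10; w11]:
  w00 = 0, w01 = 1, w10 = -1/2, w11 = 0

0 1 -1/2 0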